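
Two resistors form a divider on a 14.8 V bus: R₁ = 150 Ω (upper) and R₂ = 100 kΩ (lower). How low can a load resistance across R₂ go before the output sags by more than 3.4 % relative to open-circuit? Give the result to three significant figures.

Output resistance R_th = R₁‖R₂ = (150 × 100000)/100200 = 149.8 Ω.
The fractional drop is R_th/(R_th + R_L); requiring this ≤ 0.0340 gives R_L ≥ R_th(1/0.0340 − 1) = 149.8 × 28.41 = 4.26 kΩ.

R_L(min) ≈ 4.26 kΩ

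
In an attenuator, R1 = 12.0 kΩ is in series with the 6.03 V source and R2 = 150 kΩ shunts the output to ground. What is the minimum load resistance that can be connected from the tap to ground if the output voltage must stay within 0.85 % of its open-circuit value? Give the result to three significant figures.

Output resistance R_th = R1‖R2 = (12.0 × 150)/162.0 = 11.11 kΩ.
The fractional drop is R_th/(R_th + R_L); requiring this ≤ 0.00850 gives R_L ≥ R_th(1/0.00850 − 1) = 11.11 × 116.6 = 1.30 MΩ.

R_L(min) ≈ 1.30 MΩ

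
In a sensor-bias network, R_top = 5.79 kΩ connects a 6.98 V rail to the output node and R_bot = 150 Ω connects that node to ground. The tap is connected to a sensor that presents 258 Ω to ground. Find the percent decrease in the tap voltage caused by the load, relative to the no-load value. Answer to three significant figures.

36.2 %

Unloaded V = 6.98 × 150/5940 = 0.1763 V.
Loaded: R_bot‖R_L = 94.85 Ω, giving V = 6.98 × 94.85/5885 = 0.1125 V.
Drop = (0.1763 − 0.1125) / 0.1763 = 36.2 %.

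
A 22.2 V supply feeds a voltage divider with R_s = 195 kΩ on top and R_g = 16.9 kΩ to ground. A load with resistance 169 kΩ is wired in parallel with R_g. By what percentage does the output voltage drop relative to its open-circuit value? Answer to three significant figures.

8.43 %

Unloaded V = 22.2 × 16.9/211.9 = 1.7706 V.
Loaded: R_g‖R_L = 15.36 kΩ, giving V = 22.2 × 15.36/210.4 = 1.6213 V.
Drop = (1.7706 − 1.6213) / 1.7706 = 8.43 %.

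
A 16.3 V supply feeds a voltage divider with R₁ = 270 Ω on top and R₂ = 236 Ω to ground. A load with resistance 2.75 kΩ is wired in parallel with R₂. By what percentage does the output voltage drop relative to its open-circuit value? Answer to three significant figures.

The divider's output (Thévenin) resistance is R₁‖R₂ = 125.9 Ω.
Fractional drop under load = R_th/(R_th + R_L) = 125.9 / (125.9 + 2750) = 0.04379.
So the output falls by 4.38 %.

4.38 %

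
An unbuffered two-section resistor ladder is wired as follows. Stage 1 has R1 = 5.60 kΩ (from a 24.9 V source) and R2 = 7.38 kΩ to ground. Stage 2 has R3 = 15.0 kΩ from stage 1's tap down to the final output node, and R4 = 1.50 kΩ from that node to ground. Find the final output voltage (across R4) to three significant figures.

Stage 2 presents R3+R4 = 16.50 kΩ as a load on stage 1's tap.
Stage 1's lower leg becomes R2‖(R3+R4) = 5.099 kΩ, so V_mid = 24.9 × 5.099/10.70 = 11.87 V.
Stage 2 is itself unloaded: V_out = V_mid × R4/(R3+R4) = 11.87 × 1.50/16.50 = 1.08 V.

V_out ≈ 1.08 V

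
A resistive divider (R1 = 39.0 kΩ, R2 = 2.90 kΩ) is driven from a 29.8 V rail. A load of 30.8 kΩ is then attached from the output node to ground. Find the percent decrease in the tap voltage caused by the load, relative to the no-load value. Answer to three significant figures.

Unloaded V = 29.8 × 2.90/41.90 = 2.0625 V.
Loaded: R2‖R_L = 2.650 kΩ, giving V = 29.8 × 2.650/41.65 = 1.8963 V.
Drop = (2.0625 − 1.8963) / 2.0625 = 8.06 %.

8.06 %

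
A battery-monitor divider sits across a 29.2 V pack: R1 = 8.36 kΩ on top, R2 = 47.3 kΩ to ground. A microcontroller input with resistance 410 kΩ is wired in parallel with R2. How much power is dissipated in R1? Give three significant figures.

P ≈ 2.77 mW

Total resistance from the source is R1 + (R2‖R_L) = 50.77 kΩ, so I = 29.2/50.77 kΩ = 0.5752 mA.
P = I²·R1 = (0.5752 mA)² × 8.36 kΩ = 2.77 mW.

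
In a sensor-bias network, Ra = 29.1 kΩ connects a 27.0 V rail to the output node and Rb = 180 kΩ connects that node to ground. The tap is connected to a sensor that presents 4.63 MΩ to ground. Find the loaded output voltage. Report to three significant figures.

V_out ≈ 23.1 V

The load sits in parallel with Rb: Rb‖R_L = (180 × 4630) / (180 + 4630) = 173.3 kΩ.
V_out = 27.0 × 173.3 / (29.1 + 173.3) = 27.0 × 173.3/202.4 = 23.1 V.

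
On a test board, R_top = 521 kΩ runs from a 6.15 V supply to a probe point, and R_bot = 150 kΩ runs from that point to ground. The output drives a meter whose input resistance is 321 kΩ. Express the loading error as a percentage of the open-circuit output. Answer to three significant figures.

Unloaded V = 6.15 × 150/671.0 = 1.375 V.
Loaded: R_bot‖R_L = 102.2 kΩ, giving V = 6.15 × 102.2/623.2 = 1.009 V.
Drop = (1.375 − 1.009) / 1.375 = 26.6 %.

26.6 %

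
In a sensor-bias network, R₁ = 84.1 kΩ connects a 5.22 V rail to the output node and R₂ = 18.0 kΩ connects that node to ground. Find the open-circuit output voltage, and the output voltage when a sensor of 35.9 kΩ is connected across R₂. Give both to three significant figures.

Open-circuit: V = 5.22 × 18.0/(84.1 + 18.0) = 0.920 V.
With the load, R₂ becomes R₂‖R_L = 11.99 kΩ, so V = 5.22 × 11.99/96.09 = 0.651 V.

Unloaded: 0.920 V; loaded: 0.651 V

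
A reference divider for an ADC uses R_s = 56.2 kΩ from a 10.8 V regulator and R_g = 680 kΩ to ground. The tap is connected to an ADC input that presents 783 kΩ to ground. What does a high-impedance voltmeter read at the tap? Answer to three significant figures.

The load sits in parallel with R_g: R_g‖R_L = (680 × 783) / (680 + 783) = 363.9 kΩ.
V_out = 10.8 × 363.9 / (56.2 + 363.9) = 10.8 × 363.9/420.1 = 9.36 V.

V_out ≈ 9.36 V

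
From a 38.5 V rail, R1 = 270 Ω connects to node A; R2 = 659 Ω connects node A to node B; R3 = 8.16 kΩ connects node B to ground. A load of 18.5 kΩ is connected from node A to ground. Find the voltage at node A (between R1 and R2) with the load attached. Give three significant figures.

V ≈ 36.8 V

Below node A the series string R2+R3 = 8819 Ω sits in parallel with the 18500 Ω load: 5972 Ω.
V_A = 38.5 × 5972/(270 + 5972) = 36.8 V.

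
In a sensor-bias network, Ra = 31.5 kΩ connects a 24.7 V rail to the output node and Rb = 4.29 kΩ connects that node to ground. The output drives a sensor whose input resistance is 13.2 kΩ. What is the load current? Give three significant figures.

Rb‖R_L = 3.238 kΩ; V_out = 24.7 × 3.238/34.74 = 2.302 V.
I_L = V_out / R_L = 2.302 / 13.2 kΩ = 0.174 mA.

I_L ≈ 0.174 mA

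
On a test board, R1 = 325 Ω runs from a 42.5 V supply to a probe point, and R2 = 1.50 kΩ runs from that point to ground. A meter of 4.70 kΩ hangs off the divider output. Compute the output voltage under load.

The load sits in parallel with R2: R2‖R_L = (1500 × 4700) / (1500 + 4700) = 1137 Ω.
V_out = 42.5 × 1137 / (325 + 1137) = 42.5 × 1137/1462 = 33.1 V.

V_out ≈ 33.1 V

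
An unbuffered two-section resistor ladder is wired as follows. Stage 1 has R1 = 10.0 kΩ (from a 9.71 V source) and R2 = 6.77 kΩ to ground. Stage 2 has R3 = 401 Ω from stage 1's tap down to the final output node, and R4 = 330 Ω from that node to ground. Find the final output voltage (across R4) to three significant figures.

V_out ≈ 0.271 V

Stage 2 presents R3+R4 = 731.0 Ω as a load on stage 1's tap.
Stage 1's lower leg becomes R2‖(R3+R4) = 659.8 Ω, so V_mid = 9.71 × 659.8/10660 = 0.6010 V.
Stage 2 is itself unloaded: V_out = V_mid × R4/(R3+R4) = 0.6010 × 330/731.0 = 0.271 V.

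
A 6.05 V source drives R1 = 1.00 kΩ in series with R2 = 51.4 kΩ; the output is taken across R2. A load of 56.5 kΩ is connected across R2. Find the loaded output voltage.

The load sits in parallel with R2: R2‖R_L = (51.4 × 56.5) / (51.4 + 56.5) = 26.91 kΩ.
V_out = 6.05 × 26.91 / (1.00 + 26.91) = 6.05 × 26.91/27.91 = 5.83 V.

V_out ≈ 5.83 V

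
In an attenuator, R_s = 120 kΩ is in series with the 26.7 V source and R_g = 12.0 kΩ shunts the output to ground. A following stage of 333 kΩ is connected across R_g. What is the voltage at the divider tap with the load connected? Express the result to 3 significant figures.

The load sits in parallel with R_g: R_g‖R_L = (12.0 × 333) / (12.0 + 333) = 11.58 kΩ.
V_out = 26.7 × 11.58 / (120 + 11.58) = 26.7 × 11.58/131.6 = 2.35 V.
(Unloaded it would have been 2.43 V.)

V_out ≈ 2.35 V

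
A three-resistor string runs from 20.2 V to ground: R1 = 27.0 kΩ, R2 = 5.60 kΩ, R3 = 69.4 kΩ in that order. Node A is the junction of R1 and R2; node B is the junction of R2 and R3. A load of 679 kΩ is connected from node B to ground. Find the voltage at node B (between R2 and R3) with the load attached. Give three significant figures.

V ≈ 13.3 V

At node B, R3 is in parallel with the load: R3‖R_L = 62.96 kΩ.
Below node A the resistance is R2 + (R3‖R_L) = 68.56 kΩ, so V_A = 20.2 × 68.56/95.56 = 14.49 V.
Then V_B = V_A × (R3‖R_L)/(R2 + R3‖R_L) = 14.49 × 62.96/68.56 = 13.3 V.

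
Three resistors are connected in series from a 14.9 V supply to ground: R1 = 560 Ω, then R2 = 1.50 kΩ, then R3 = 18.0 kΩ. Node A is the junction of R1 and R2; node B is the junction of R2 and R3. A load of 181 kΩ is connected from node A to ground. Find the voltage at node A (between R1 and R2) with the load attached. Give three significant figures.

Below node A the series string R2+R3 = 19500 Ω sits in parallel with the 181000 Ω load: 17600 Ω.
V_A = 14.9 × 17600/(560 + 17600) = 14.4 V.

V ≈ 14.4 V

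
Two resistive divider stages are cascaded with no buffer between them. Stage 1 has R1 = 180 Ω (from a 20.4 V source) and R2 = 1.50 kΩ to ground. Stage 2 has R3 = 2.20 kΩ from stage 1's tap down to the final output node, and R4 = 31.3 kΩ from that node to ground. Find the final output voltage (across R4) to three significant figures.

Stage 2 presents R3+R4 = 33500 Ω as a load on stage 1's tap.
Stage 1's lower leg becomes R2‖(R3+R4) = 1436 Ω, so V_mid = 20.4 × 1436/1616 = 18.13 V.
Stage 2 is itself unloaded: V_out = V_mid × R4/(R3+R4) = 18.13 × 31300/33500 = 16.9 V.

V_out ≈ 16.9 V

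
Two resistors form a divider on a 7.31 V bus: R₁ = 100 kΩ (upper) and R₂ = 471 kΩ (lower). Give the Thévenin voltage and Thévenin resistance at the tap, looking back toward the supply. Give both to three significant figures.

V_th is the open-circuit tap voltage: 7.31 × 471/(100 + 471) = 6.03 V.
With the supply zeroed, R₁ and R₂ appear in parallel from the tap: R_th = R₁‖R₂ = (100 × 471)/571.0 = 82.5 kΩ.

V_th = 6.03 V, R_th = 82.5 kΩ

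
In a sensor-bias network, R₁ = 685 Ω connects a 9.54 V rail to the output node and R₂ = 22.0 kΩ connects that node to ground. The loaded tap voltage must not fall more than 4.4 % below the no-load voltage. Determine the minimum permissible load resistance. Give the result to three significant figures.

R_L(min) ≈ 14.4 kΩ

Output resistance R_th = R₁‖R₂ = (685 × 22000)/22680 = 664.3 Ω.
The fractional drop is R_th/(R_th + R_L); requiring this ≤ 0.0440 gives R_L ≥ R_th(1/0.0440 − 1) = 664.3 × 21.73 = 14.4 kΩ.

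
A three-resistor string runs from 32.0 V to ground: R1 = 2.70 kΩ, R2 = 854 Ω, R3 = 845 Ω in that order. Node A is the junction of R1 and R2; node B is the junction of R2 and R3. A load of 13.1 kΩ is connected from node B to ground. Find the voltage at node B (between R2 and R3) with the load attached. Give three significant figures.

At node B, R3 is in parallel with the load: R3‖R_L = 793.8 Ω.
Below node A the resistance is R2 + (R3‖R_L) = 1648 Ω, so V_A = 32.0 × 1648/4348 = 12.13 V.
Then V_B = V_A × (R3‖R_L)/(R2 + R3‖R_L) = 12.13 × 793.8/1648 = 5.84 V.

V ≈ 5.84 V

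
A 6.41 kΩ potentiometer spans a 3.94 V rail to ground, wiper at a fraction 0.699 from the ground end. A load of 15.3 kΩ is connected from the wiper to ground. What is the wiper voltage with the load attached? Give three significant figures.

V ≈ 2.53 V

The wiper splits the pot into (1−α)R = 1.929 kΩ above and αR = 4.481 kΩ below.
Lower section ‖ load = 3.466 kΩ.
V_wiper = 3.94 × 3.466/(1.929 + 3.466) = 2.53 V.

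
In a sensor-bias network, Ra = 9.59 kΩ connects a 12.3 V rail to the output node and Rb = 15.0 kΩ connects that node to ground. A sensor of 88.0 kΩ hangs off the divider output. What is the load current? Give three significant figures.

Rb‖R_L = 12.82 kΩ; V_out = 12.3 × 12.82/22.41 = 7.035 V.
I_L = V_out / R_L = 7.035 / 88.0 kΩ = 0.0799 mA.

I_L ≈ 0.0799 mA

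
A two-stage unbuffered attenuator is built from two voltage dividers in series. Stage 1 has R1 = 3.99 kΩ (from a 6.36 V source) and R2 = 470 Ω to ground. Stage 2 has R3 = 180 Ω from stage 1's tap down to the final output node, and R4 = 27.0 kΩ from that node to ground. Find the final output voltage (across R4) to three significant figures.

Stage 2 presents R3+R4 = 27180 Ω as a load on stage 1's tap.
Stage 1's lower leg becomes R2‖(R3+R4) = 462.0 Ω, so V_mid = 6.36 × 462.0/4452 = 0.6600 V.
Stage 2 is itself unloaded: V_out = V_mid × R4/(R3+R4) = 0.6600 × 27000/27180 = 0.656 V.

V_out ≈ 0.656 V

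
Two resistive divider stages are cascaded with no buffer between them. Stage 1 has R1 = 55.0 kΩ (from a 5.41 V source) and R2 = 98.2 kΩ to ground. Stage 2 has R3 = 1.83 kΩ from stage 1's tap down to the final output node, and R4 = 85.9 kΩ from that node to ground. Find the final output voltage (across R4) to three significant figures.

Stage 2 presents R3+R4 = 87.73 kΩ as a load on stage 1's tap.
Stage 1's lower leg becomes R2‖(R3+R4) = 46.34 kΩ, so V_mid = 5.41 × 46.34/101.3 = 2.474 V.
Stage 2 is itself unloaded: V_out = V_mid × R4/(R3+R4) = 2.474 × 85.9/87.73 = 2.42 V.

V_out ≈ 2.42 V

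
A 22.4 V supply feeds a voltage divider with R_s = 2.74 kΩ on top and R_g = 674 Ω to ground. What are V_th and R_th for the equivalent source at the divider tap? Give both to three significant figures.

V_th is the open-circuit tap voltage: 22.4 × 674/(2740 + 674) = 4.42 V.
With the supply zeroed, R_s and R_g appear in parallel from the tap: R_th = R_s‖R_g = (2740 × 674)/3414 = 541 Ω.

V_th = 4.42 V, R_th = 541 Ω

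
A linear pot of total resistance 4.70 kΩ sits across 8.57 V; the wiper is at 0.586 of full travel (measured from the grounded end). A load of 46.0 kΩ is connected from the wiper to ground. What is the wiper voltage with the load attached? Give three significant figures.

The wiper splits the pot into (1−α)R = 1.946 kΩ above and αR = 2.754 kΩ below.
Lower section ‖ load = 2.599 kΩ.
V_wiper = 8.57 × 2.599/(1.946 + 2.599) = 4.90 V.

V ≈ 4.90 V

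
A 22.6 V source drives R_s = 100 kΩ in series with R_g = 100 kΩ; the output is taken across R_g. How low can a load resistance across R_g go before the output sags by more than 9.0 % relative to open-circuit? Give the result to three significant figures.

R_L(min) ≈ 506 kΩ

Output resistance R_th = R_s‖R_g = (100 × 100)/200.0 = 50.00 kΩ.
The fractional drop is R_th/(R_th + R_L); requiring this ≤ 0.0900 gives R_L ≥ R_th(1/0.0900 − 1) = 50.00 × 10.11 = 506 kΩ.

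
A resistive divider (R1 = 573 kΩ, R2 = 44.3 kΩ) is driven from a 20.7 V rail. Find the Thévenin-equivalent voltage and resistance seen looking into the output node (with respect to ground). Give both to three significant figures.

V_th = 1.49 V, R_th = 41.1 kΩ

V_th is the open-circuit tap voltage: 20.7 × 44.3/(573 + 44.3) = 1.49 V.
With the supply zeroed, R1 and R2 appear in parallel from the tap: R_th = R1‖R2 = (573 × 44.3)/617.3 = 41.1 kΩ.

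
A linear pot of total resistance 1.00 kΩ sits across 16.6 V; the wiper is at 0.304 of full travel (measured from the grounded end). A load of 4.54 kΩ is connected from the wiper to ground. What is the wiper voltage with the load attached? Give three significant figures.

V ≈ 4.82 V

The wiper splits the pot into (1−α)R = 696.0 Ω above and αR = 304.0 Ω below.
Lower section ‖ load = 284.9 Ω.
V_wiper = 16.6 × 284.9/(696.0 + 284.9) = 4.82 V.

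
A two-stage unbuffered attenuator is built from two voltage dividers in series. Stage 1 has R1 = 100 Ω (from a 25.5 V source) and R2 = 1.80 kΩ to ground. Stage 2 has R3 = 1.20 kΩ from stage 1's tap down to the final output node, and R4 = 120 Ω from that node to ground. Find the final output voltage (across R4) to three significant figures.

Stage 2 presents R3+R4 = 1320 Ω as a load on stage 1's tap.
Stage 1's lower leg becomes R2‖(R3+R4) = 761.5 Ω, so V_mid = 25.5 × 761.5/861.5 = 22.54 V.
Stage 2 is itself unloaded: V_out = V_mid × R4/(R3+R4) = 22.54 × 120/1320 = 2.05 V.

V_out ≈ 2.05 V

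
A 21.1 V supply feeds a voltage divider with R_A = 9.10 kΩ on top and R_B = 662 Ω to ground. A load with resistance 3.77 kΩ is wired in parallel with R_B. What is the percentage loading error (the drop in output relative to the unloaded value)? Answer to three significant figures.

Unloaded V = 21.1 × 662/9762 = 1.4309 V.
Loaded: R_B‖R_L = 563.1 Ω, giving V = 21.1 × 563.1/9663 = 1.2296 V.
Drop = (1.4309 − 1.2296) / 1.4309 = 14.1 %.

14.1 %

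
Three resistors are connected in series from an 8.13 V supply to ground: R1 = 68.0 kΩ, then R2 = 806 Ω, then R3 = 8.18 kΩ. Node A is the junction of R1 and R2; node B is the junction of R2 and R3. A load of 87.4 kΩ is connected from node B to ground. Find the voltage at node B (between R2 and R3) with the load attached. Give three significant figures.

At node B, R3 is in parallel with the load: R3‖R_L = 7480 Ω.
Below node A the resistance is R2 + (R3‖R_L) = 8286 Ω, so V_A = 8.13 × 8286/76290 = 0.8831 V.
Then V_B = V_A × (R3‖R_L)/(R2 + R3‖R_L) = 0.8831 × 7480/8286 = 0.797 V.

V ≈ 0.797 V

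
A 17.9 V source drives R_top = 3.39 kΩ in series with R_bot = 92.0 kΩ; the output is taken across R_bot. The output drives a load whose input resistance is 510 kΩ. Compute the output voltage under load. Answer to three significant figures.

V_out ≈ 17.2 V

The load sits in parallel with R_bot: R_bot‖R_L = (92.0 × 510) / (92.0 + 510) = 77.94 kΩ.
V_out = 17.9 × 77.94 / (3.39 + 77.94) = 17.9 × 77.94/81.33 = 17.2 V.
(Unloaded it would have been 17.3 V.)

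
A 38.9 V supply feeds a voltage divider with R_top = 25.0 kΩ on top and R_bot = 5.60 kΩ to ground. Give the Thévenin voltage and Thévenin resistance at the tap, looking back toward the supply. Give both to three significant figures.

V_th = 7.12 V, R_th = 4.58 kΩ

V_th is the open-circuit tap voltage: 38.9 × 5.60/(25.0 + 5.60) = 7.12 V.
With the supply zeroed, R_top and R_bot appear in parallel from the tap: R_th = R_top‖R_bot = (25.0 × 5.60)/30.60 = 4.58 kΩ.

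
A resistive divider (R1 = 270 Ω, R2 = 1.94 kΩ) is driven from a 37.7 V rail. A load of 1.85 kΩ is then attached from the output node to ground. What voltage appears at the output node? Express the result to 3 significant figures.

The load sits in parallel with R2: R2‖R_L = (1940 × 1850) / (1940 + 1850) = 947.0 Ω.
V_out = 37.7 × 947.0 / (270 + 947.0) = 37.7 × 947.0/1217 = 29.3 V.

V_out ≈ 29.3 V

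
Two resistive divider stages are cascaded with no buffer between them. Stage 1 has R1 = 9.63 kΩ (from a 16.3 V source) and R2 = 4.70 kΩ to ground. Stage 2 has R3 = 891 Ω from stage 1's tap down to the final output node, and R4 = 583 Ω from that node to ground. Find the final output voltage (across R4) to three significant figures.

V_out ≈ 0.673 V

Stage 2 presents R3+R4 = 1474 Ω as a load on stage 1's tap.
Stage 1's lower leg becomes R2‖(R3+R4) = 1122 Ω, so V_mid = 16.3 × 1122/10750 = 1.701 V.
Stage 2 is itself unloaded: V_out = V_mid × R4/(R3+R4) = 1.701 × 583/1474 = 0.673 V.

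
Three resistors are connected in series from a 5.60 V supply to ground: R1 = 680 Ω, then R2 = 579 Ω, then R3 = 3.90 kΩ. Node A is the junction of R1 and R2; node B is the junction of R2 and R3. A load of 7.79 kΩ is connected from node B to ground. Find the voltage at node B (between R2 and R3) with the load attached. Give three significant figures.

V ≈ 3.77 V

At node B, R3 is in parallel with the load: R3‖R_L = 2599 Ω.
Below node A the resistance is R2 + (R3‖R_L) = 3178 Ω, so V_A = 5.60 × 3178/3858 = 4.613 V.
Then V_B = V_A × (R3‖R_L)/(R2 + R3‖R_L) = 4.613 × 2599/3178 = 3.77 V.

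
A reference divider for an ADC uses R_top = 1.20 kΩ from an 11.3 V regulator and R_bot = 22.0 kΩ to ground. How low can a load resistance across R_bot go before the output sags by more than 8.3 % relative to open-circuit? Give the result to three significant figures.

Output resistance R_th = R_top‖R_bot = (1.20 × 22.0)/23.20 = 1.138 kΩ.
The fractional drop is R_th/(R_th + R_L); requiring this ≤ 0.0830 gives R_L ≥ R_th(1/0.0830 − 1) = 1.138 × 11.05 = 12.6 kΩ.

R_L(min) ≈ 12.6 kΩ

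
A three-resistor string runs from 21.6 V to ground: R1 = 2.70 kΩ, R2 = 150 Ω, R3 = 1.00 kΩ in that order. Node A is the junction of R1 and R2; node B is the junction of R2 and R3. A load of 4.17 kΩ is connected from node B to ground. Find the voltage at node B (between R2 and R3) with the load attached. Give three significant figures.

V ≈ 4.76 V

At node B, R3 is in parallel with the load: R3‖R_L = 806.6 Ω.
Below node A the resistance is R2 + (R3‖R_L) = 956.6 Ω, so V_A = 21.6 × 956.6/3657 = 5.651 V.
Then V_B = V_A × (R3‖R_L)/(R2 + R3‖R_L) = 5.651 × 806.6/956.6 = 4.76 V.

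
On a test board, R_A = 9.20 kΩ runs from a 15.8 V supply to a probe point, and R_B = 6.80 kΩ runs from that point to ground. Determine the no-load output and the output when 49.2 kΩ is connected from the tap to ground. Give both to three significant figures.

Unloaded: 6.71 V; loaded: 6.22 V

Open-circuit: V = 15.8 × 6.80/(9.20 + 6.80) = 6.71 V.
With the load, R_B becomes R_B‖R_L = 5.974 kΩ, so V = 15.8 × 5.974/15.17 = 6.22 V.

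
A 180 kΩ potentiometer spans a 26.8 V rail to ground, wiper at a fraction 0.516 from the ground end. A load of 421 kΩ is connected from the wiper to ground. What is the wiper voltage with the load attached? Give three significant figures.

V ≈ 12.5 V

The wiper splits the pot into (1−α)R = 87.12 kΩ above and αR = 92.88 kΩ below.
Lower section ‖ load = 76.09 kΩ.
V_wiper = 26.8 × 76.09/(87.12 + 76.09) = 12.5 V.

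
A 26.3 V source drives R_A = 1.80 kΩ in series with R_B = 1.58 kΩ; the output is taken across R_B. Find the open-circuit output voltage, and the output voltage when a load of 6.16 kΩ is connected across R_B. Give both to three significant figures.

Open-circuit: V = 26.3 × 1.58/(1.80 + 1.58) = 12.3 V.
With the load, R_B becomes R_B‖R_L = 1.257 kΩ, so V = 26.3 × 1.257/3.057 = 10.8 V.

Unloaded: 12.3 V; loaded: 10.8 V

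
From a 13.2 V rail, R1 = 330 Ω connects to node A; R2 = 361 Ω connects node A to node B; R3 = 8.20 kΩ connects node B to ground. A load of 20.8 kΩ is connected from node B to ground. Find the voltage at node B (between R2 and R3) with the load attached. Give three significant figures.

At node B, R3 is in parallel with the load: R3‖R_L = 5881 Ω.
Below node A the resistance is R2 + (R3‖R_L) = 6242 Ω, so V_A = 13.2 × 6242/6572 = 12.54 V.
Then V_B = V_A × (R3‖R_L)/(R2 + R3‖R_L) = 12.54 × 5881/6242 = 11.8 V.

V ≈ 11.8 V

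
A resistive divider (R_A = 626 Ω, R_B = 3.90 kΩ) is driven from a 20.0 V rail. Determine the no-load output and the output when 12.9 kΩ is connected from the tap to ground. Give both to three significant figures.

Open-circuit: V = 20.0 × 3900/(626 + 3900) = 17.2 V.
With the load, R_B becomes R_B‖R_L = 2995 Ω, so V = 20.0 × 2995/3621 = 16.5 V.

Unloaded: 17.2 V; loaded: 16.5 V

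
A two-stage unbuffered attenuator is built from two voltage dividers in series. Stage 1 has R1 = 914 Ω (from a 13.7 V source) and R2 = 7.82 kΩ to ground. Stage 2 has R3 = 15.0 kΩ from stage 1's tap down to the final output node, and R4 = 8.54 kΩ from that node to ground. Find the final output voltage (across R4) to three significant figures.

Stage 2 presents R3+R4 = 23540 Ω as a load on stage 1's tap.
Stage 1's lower leg becomes R2‖(R3+R4) = 5870 Ω, so V_mid = 13.7 × 5870/6784 = 11.85 V.
Stage 2 is itself unloaded: V_out = V_mid × R4/(R3+R4) = 11.85 × 8540/23540 = 4.30 V.

V_out ≈ 4.30 V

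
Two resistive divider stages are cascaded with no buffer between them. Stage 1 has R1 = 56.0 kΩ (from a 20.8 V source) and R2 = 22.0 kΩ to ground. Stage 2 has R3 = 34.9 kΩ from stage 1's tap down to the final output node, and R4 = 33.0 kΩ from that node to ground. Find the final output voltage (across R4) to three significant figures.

Stage 2 presents R3+R4 = 67.90 kΩ as a load on stage 1's tap.
Stage 1's lower leg becomes R2‖(R3+R4) = 16.62 kΩ, so V_mid = 20.8 × 16.62/72.62 = 4.760 V.
Stage 2 is itself unloaded: V_out = V_mid × R4/(R3+R4) = 4.760 × 33.0/67.90 = 2.31 V.

V_out ≈ 2.31 V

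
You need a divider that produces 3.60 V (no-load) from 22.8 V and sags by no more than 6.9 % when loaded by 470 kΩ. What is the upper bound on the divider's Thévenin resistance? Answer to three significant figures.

R_th ≤ 34.8 kΩ

Loading drop = R_th/(R_th + R_L) ≤ 0.0690, so R_th ≤ R_L · ε/(1−ε) = 470 kΩ × 0.0690/0.9310 = 34.8 kΩ.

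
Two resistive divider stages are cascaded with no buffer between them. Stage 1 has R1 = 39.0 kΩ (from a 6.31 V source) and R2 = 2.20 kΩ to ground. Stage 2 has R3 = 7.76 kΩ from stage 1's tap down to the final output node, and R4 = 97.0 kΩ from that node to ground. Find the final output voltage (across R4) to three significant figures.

V_out ≈ 0.306 V

Stage 2 presents R3+R4 = 104.8 kΩ as a load on stage 1's tap.
Stage 1's lower leg becomes R2‖(R3+R4) = 2.155 kΩ, so V_mid = 6.31 × 2.155/41.15 = 0.3304 V.
Stage 2 is itself unloaded: V_out = V_mid × R4/(R3+R4) = 0.3304 × 97.0/104.8 = 0.306 V.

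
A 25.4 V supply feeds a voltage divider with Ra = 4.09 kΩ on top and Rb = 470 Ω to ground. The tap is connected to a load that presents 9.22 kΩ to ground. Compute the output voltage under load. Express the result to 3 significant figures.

The load sits in parallel with Rb: Rb‖R_L = (470 × 9220) / (470 + 9220) = 447.2 Ω.
V_out = 25.4 × 447.2 / (4090 + 447.2) = 25.4 × 447.2/4537 = 2.50 V.

V_out ≈ 2.50 V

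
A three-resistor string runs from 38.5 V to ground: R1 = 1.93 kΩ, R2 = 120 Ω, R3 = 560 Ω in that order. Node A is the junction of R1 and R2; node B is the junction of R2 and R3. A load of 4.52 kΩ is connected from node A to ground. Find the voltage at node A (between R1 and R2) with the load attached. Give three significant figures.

Below node A the series string R2+R3 = 680.0 Ω sits in parallel with the 4520 Ω load: 591.1 Ω.
V_A = 38.5 × 591.1/(1930 + 591.1) = 9.03 V.

V ≈ 9.03 V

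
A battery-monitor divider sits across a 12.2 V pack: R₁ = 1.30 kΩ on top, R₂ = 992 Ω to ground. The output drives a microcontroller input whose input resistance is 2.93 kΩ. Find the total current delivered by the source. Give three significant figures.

R₂‖R_L = 741.1 Ω, so the source sees R₁ + R₂‖R_L = 2041 Ω.
I = 12.2 V / 2041 Ω = 5.98 mA.

I ≈ 5.98 mA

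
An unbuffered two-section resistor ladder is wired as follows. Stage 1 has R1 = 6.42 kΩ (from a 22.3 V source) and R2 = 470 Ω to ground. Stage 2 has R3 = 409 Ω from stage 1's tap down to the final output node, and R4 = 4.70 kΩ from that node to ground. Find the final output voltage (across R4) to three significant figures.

Stage 2 presents R3+R4 = 5109 Ω as a load on stage 1's tap.
Stage 1's lower leg becomes R2‖(R3+R4) = 430.4 Ω, so V_mid = 22.3 × 430.4/6850 = 1.401 V.
Stage 2 is itself unloaded: V_out = V_mid × R4/(R3+R4) = 1.401 × 4700/5109 = 1.29 V.

V_out ≈ 1.29 V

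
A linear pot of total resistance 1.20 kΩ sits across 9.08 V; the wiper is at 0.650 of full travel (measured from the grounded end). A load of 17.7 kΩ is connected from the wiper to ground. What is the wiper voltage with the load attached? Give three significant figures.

V ≈ 5.81 V

The wiper splits the pot into (1−α)R = 420.0 Ω above and αR = 780.0 Ω below.
Lower section ‖ load = 747.1 Ω.
V_wiper = 9.08 × 747.1/(420.0 + 747.1) = 5.81 V.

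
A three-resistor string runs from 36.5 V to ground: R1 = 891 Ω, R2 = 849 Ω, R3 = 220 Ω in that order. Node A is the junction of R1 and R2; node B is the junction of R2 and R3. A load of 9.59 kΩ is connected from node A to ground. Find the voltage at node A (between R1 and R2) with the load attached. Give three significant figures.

Below node A the series string R2+R3 = 1069 Ω sits in parallel with the 9590 Ω load: 961.8 Ω.
V_A = 36.5 × 961.8/(891 + 961.8) = 18.9 V.

V ≈ 18.9 V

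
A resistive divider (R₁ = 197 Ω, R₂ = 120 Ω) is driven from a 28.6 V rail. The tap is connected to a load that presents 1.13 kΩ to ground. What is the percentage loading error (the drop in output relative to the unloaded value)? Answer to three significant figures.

6.19 %

The divider's output (Thévenin) resistance is R₁‖R₂ = 74.57 Ω.
Fractional drop under load = R_th/(R_th + R_L) = 74.57 / (74.57 + 1130) = 0.06191.
So the output falls by 6.19 %.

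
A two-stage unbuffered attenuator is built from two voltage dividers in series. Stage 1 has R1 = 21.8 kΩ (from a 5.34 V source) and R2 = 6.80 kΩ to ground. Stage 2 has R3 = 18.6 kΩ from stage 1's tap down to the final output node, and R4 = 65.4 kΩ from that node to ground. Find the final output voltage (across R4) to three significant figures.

V_out ≈ 0.931 V

Stage 2 presents R3+R4 = 84.00 kΩ as a load on stage 1's tap.
Stage 1's lower leg becomes R2‖(R3+R4) = 6.291 kΩ, so V_mid = 5.34 × 6.291/28.09 = 1.196 V.
Stage 2 is itself unloaded: V_out = V_mid × R4/(R3+R4) = 1.196 × 65.4/84.00 = 0.931 V.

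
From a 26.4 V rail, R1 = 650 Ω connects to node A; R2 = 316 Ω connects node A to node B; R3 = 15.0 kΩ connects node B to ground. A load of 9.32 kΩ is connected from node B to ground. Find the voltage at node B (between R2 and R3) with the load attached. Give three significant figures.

At node B, R3 is in parallel with the load: R3‖R_L = 5748 Ω.
Below node A the resistance is R2 + (R3‖R_L) = 6064 Ω, so V_A = 26.4 × 6064/6714 = 23.84 V.
Then V_B = V_A × (R3‖R_L)/(R2 + R3‖R_L) = 23.84 × 5748/6064 = 22.6 V.

V ≈ 22.6 V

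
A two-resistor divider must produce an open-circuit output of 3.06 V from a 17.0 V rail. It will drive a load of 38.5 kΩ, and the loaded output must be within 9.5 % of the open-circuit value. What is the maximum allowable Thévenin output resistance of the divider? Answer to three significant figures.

R_th ≤ 4.04 kΩ

Loading drop = R_th/(R_th + R_L) ≤ 0.0950, so R_th ≤ R_L · ε/(1−ε) = 38.5 kΩ × 0.0950/0.9050 = 4.04 kΩ.
(Any R1, R2 with R2/(R1+R2) = 0.180 and R1‖R2 ≤ 4.04 kΩ will meet the spec.)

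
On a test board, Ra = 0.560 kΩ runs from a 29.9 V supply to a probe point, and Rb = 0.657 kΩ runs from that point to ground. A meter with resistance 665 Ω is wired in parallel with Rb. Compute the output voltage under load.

The load sits in parallel with Rb: Rb‖R_L = (657 × 665) / (657 + 665) = 330.5 Ω.
V_out = 29.9 × 330.5 / (560 + 330.5) = 29.9 × 330.5/890.5 = 11.1 V.
(Unloaded it would have been 16.1 V.)

V_out ≈ 11.1 V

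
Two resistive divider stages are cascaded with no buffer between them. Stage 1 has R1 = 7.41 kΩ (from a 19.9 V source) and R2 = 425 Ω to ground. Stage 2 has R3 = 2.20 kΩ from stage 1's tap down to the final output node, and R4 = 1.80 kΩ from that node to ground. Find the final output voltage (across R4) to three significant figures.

Stage 2 presents R3+R4 = 4000 Ω as a load on stage 1's tap.
Stage 1's lower leg becomes R2‖(R3+R4) = 384.2 Ω, so V_mid = 19.9 × 384.2/7794 = 0.9809 V.
Stage 2 is itself unloaded: V_out = V_mid × R4/(R3+R4) = 0.9809 × 1800/4000 = 0.441 V.

V_out ≈ 0.441 V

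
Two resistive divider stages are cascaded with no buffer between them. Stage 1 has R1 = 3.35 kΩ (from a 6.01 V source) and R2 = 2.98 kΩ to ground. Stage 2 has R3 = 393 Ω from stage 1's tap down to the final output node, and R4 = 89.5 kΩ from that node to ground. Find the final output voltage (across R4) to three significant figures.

V_out ≈ 2.77 V

Stage 2 presents R3+R4 = 89890 Ω as a load on stage 1's tap.
Stage 1's lower leg becomes R2‖(R3+R4) = 2884 Ω, so V_mid = 6.01 × 2884/6234 = 2.781 V.
Stage 2 is itself unloaded: V_out = V_mid × R4/(R3+R4) = 2.781 × 89500/89890 = 2.77 V.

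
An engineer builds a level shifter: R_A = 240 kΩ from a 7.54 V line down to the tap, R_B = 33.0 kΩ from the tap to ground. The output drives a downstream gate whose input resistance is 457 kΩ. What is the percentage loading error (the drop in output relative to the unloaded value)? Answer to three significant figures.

The divider's output (Thévenin) resistance is R_A‖R_B = 29.01 kΩ.
Fractional drop under load = R_th/(R_th + R_L) = 29.01 / (29.01 + 457) = 0.05969.
So the output falls by 5.97 %.

5.97 %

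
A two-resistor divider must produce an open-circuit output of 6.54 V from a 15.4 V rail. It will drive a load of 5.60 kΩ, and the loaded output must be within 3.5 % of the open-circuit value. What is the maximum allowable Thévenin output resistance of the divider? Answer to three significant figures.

R_th ≤ 203 Ω

Loading drop = R_th/(R_th + R_L) ≤ 0.0350, so R_th ≤ R_L · ε/(1−ε) = 5.60 kΩ × 0.0350/0.9650 = 203 Ω.
(Any R1, R2 with R2/(R1+R2) = 0.425 and R1‖R2 ≤ 203 Ω will meet the spec.)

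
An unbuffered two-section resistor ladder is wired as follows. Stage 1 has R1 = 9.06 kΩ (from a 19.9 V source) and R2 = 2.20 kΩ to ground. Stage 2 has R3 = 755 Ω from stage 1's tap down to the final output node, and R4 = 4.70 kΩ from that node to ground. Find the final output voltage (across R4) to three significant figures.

Stage 2 presents R3+R4 = 5455 Ω as a load on stage 1's tap.
Stage 1's lower leg becomes R2‖(R3+R4) = 1568 Ω, so V_mid = 19.9 × 1568/10630 = 2.936 V.
Stage 2 is itself unloaded: V_out = V_mid × R4/(R3+R4) = 2.936 × 4700/5455 = 2.53 V.

V_out ≈ 2.53 V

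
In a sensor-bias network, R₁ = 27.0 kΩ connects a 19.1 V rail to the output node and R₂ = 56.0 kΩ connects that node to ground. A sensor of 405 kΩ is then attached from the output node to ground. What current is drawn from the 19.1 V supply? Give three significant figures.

R₂‖R_L = 49.20 kΩ, so the source sees R₁ + R₂‖R_L = 76.20 kΩ.
I = 19.1 V / 76.20 kΩ = 0.251 mA.

I ≈ 0.251 mA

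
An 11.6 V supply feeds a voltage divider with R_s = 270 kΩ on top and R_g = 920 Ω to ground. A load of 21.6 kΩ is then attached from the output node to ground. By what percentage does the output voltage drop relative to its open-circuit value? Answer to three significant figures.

The divider's output (Thévenin) resistance is R_s‖R_g = 916.9 Ω.
Fractional drop under load = R_th/(R_th + R_L) = 916.9 / (916.9 + 21600) = 0.04072.
So the output falls by 4.07 %.

4.07 %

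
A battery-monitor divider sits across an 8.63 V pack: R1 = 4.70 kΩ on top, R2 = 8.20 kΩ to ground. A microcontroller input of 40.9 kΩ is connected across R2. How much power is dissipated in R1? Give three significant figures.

Total resistance from the source is R1 + (R2‖R_L) = 11.53 kΩ, so I = 8.63/11.53 kΩ = 0.7484 mA.
P = I²·R1 = (0.7484 mA)² × 4.70 kΩ = 2.63 mW.

P ≈ 2.63 mW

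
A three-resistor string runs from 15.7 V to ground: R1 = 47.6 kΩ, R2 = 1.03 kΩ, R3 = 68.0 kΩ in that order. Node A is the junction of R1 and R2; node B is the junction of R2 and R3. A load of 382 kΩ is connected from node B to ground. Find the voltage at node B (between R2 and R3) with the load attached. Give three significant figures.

At node B, R3 is in parallel with the load: R3‖R_L = 57.72 kΩ.
Below node A the resistance is R2 + (R3‖R_L) = 58.75 kΩ, so V_A = 15.7 × 58.75/106.4 = 8.673 V.
Then V_B = V_A × (R3‖R_L)/(R2 + R3‖R_L) = 8.673 × 57.72/58.75 = 8.52 V.

V ≈ 8.52 V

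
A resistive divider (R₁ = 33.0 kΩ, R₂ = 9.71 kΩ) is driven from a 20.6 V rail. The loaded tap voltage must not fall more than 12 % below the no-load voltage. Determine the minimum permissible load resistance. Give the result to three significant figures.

Output resistance R_th = R₁‖R₂ = (33.0 × 9.71)/42.71 = 7.502 kΩ.
The fractional drop is R_th/(R_th + R_L); requiring this ≤ 0.120 gives R_L ≥ R_th(1/0.120 − 1) = 7.502 × 7.333 = 55.0 kΩ.

R_L(min) ≈ 55.0 kΩ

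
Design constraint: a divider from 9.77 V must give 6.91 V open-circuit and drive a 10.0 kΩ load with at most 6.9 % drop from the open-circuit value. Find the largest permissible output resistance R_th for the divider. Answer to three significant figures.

Loading drop = R_th/(R_th + R_L) ≤ 0.0690, so R_th ≤ R_L · ε/(1−ε) = 10.0 kΩ × 0.0690/0.9310 = 741 Ω.
(Any R1, R2 with R2/(R1+R2) = 0.707 and R1‖R2 ≤ 741 Ω will meet the spec.)

R_th ≤ 741 Ω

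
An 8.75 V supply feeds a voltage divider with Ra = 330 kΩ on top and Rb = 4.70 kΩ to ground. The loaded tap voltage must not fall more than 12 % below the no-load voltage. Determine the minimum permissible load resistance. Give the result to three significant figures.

R_L(min) ≈ 34.0 kΩ

Output resistance R_th = Ra‖Rb = (330 × 4.70)/334.7 = 4.634 kΩ.
The fractional drop is R_th/(R_th + R_L); requiring this ≤ 0.120 gives R_L ≥ R_th(1/0.120 − 1) = 4.634 × 7.333 = 34.0 kΩ.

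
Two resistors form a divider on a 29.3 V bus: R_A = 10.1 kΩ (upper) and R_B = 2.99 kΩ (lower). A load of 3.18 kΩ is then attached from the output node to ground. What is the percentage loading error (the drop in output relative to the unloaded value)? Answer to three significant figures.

Unloaded V = 29.3 × 2.99/13.09 = 6.693 V.
Loaded: R_B‖R_L = 1.541 kΩ, giving V = 29.3 × 1.541/11.64 = 3.879 V.
Drop = (6.693 − 3.879) / 6.693 = 42.0 %.

42.0 %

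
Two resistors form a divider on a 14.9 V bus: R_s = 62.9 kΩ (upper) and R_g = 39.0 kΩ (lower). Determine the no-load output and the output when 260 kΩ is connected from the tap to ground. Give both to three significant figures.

Open-circuit: V = 14.9 × 39.0/(62.9 + 39.0) = 5.70 V.
With the load, R_g becomes R_g‖R_L = 33.91 kΩ, so V = 14.9 × 33.91/96.81 = 5.22 V.

Unloaded: 5.70 V; loaded: 5.22 V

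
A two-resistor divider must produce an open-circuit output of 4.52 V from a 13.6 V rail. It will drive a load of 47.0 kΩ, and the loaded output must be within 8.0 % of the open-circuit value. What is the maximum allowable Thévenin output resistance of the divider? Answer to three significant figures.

Loading drop = R_th/(R_th + R_L) ≤ 0.0800, so R_th ≤ R_L · ε/(1−ε) = 47.0 kΩ × 0.0800/0.9200 = 4.09 kΩ.

R_th ≤ 4.09 kΩ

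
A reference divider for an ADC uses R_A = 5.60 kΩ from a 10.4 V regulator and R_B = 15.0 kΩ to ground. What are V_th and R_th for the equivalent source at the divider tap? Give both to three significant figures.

V_th = 7.57 V, R_th = 4.08 kΩ

V_th is the open-circuit tap voltage: 10.4 × 15.0/(5.60 + 15.0) = 7.57 V.
With the supply zeroed, R_A and R_B appear in parallel from the tap: R_th = R_A‖R_B = (5.60 × 15.0)/20.60 = 4.08 kΩ.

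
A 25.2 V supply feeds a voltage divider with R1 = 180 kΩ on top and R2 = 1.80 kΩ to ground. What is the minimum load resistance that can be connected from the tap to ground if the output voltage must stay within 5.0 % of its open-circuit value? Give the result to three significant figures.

Output resistance R_th = R1‖R2 = (180 × 1.80)/181.8 = 1.782 kΩ.
The fractional drop is R_th/(R_th + R_L); requiring this ≤ 0.0500 gives R_L ≥ R_th(1/0.0500 − 1) = 1.782 × 19.00 = 33.9 kΩ.

R_L(min) ≈ 33.9 kΩ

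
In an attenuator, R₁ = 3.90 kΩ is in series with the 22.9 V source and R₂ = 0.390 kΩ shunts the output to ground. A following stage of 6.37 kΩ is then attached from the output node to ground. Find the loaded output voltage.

V_out ≈ 1.97 V

The load sits in parallel with R₂: R₂‖R_L = (390 × 6370) / (390 + 6370) = 367.5 Ω.
V_out = 22.9 × 367.5 / (3900 + 367.5) = 22.9 × 367.5/4268 = 1.97 V.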